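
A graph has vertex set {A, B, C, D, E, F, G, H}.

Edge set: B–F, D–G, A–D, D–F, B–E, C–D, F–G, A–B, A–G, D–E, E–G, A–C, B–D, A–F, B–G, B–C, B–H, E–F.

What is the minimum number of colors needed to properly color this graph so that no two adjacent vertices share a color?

5

A, B, D, F, G are pairwise adjacent (a clique of size 5), so at least 5 colors are needed.
A valid assignment using 5 colors: A=green, B=red, C=yellow, D=blue, E=green, F=purple, G=yellow, H=blue. Every edge joins two different colors.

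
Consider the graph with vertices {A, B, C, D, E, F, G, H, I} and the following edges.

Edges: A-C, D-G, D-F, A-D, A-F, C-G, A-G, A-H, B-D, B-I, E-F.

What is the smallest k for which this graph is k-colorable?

A, D, F are mutually adjacent, so at least 3 colors are needed.
3 colors suffice: color red → {A, B, E}; color blue → {C, D, H, I}; color green → {F, G}. Each edge has distinct colors on its endpoints.

3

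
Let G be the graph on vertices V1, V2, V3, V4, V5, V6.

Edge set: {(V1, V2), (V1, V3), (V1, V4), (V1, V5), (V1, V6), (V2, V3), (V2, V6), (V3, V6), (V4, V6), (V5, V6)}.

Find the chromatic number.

4

V1, V2, V3, V6 form a clique, so at least 4 colors are needed.
4 colors suffice: V1=1, V2=3, V3=4, V4=3, V5=3, V6=2. No two adjacent vertices share a color.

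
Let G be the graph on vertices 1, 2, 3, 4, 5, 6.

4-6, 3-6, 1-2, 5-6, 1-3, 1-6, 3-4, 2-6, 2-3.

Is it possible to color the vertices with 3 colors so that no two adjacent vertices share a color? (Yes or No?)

No

1, 2, 3, 6 form a clique, so at least 4 colors are needed.
So 3 colors are not enough.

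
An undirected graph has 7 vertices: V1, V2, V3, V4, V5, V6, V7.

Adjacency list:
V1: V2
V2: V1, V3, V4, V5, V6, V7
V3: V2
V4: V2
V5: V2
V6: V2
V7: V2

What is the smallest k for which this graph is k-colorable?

2

V2 and V6 are adjacent, so at least 2 colors are needed.
One proper 2-coloring: V1=2, V2=1, V3=2, V4=2, V5=2, V6=2, V7=2. Each edge has distinct colors on its endpoints.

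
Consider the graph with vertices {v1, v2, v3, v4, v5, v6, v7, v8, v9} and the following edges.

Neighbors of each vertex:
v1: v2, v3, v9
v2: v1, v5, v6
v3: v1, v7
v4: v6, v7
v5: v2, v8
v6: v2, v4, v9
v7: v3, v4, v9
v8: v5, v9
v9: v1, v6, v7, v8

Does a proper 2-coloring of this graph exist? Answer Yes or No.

No

The cycle v9-v1-v2-v5-v8-v9 has odd length 5, so it cannot be 2-colored; at least 3 colors are needed.
So 2 colors are not enough.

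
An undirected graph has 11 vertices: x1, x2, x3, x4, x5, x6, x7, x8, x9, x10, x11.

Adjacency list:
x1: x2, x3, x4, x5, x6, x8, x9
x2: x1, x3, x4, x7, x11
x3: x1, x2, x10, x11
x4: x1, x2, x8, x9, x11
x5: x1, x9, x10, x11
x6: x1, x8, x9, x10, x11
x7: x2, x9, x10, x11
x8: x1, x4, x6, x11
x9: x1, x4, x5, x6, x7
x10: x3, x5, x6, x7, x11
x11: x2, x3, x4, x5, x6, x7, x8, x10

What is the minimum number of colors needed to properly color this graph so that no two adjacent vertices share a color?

x1, x2, x4 are mutually adjacent, so at least 3 colors are needed.
One proper 3-coloring: x1=red, x2=green, x3=blue, x4=blue, x5=blue, x6=blue, x7=blue, x8=green, x9=green, x10=green, x11=red. Every edge joins two different colors.

3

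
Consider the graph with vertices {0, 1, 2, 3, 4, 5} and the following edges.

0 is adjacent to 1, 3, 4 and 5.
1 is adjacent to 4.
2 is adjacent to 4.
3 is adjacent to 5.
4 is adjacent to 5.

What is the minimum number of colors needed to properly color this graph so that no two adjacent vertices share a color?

0, 3, 5 are pairwise adjacent, so at least 3 colors are needed.
A valid assignment using 3 colors: 0=red, 1=green, 2=red, 3=blue, 4=blue, 5=green. No two adjacent vertices share a color.

3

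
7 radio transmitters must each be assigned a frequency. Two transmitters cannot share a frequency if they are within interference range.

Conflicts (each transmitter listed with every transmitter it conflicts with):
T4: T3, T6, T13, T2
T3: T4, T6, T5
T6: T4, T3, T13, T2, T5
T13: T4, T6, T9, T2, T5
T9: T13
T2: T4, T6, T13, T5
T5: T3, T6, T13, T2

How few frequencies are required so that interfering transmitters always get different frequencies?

4

T6, T13, T2, T5 pairwise conflict, so at least 4 frequencies are needed.
4 frequencies suffice: T4=4, T3=2, T6=1, T13=2, T9=1, T2=3, T5=4. Each listed conflict is separated.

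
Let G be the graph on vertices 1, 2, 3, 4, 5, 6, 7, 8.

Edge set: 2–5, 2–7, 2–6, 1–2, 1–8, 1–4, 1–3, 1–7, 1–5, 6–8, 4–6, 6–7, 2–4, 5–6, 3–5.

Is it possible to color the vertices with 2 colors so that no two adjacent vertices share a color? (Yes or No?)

No

1, 3, 5 are mutually adjacent, so at least 3 colors are needed.
So 2 colors are not enough.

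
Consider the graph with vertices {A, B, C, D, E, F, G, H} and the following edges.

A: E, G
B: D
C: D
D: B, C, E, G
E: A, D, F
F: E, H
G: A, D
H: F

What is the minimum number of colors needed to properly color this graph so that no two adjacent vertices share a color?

2

A and G are adjacent, so at least 2 colors are needed.
A valid assignment using 2 colors: A=1, B=2, C=2, D=1, E=2, F=1, G=2, H=2. Each edge has distinct colors on its endpoints.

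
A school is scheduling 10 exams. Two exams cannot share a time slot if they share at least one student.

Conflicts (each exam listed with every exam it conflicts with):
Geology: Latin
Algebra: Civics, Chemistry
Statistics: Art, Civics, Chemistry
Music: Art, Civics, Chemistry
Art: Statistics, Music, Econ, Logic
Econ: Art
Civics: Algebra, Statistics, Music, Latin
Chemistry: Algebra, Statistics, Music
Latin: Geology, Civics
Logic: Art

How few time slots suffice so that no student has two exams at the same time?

2

Music and Chemistry conflict, so at least 2 time slots are needed.
A valid assignment using 2 time slots: Geology=1, Algebra=2, Statistics=2, Music=2, Art=1, Econ=2, Civics=1, Chemistry=1, Latin=2, Logic=2. Every pair that conflicts lands in different time slots.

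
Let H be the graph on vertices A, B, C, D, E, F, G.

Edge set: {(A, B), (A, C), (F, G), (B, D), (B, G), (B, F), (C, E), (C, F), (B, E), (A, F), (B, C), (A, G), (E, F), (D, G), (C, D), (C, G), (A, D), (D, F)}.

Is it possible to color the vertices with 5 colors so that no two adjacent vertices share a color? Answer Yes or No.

No

A, B, C, D, F, G are mutually adjacent (a clique of size 6), so at least 6 colors are needed.
So 5 colors are not enough.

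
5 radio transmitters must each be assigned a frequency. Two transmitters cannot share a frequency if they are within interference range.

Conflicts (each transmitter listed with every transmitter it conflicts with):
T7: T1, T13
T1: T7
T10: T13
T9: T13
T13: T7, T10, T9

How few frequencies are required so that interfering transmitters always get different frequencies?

2

T7 and T1 conflict, so at least 2 frequencies are needed.
Using 2 frequencies: T7=2, T1=1, T10=2, T9=2, T13=1. No two conflicting transmitters share a frequency.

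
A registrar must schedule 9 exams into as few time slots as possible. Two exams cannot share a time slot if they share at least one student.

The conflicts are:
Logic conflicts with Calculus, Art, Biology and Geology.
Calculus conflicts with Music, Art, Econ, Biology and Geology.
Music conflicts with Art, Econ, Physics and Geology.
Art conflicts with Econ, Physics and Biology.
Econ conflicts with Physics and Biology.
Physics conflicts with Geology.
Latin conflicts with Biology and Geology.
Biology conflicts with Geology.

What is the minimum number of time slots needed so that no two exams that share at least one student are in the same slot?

Calculus, Art, Econ, Biology are mutually in conflict, so at least 4 time slots are needed.
A valid assignment using 4 time slots: Logic=4, Calculus=3, Music=2, Art=1, Econ=4, Physics=3, Latin=3, Biology=2, Geology=1. Every pair that conflicts lands in different time slots.

4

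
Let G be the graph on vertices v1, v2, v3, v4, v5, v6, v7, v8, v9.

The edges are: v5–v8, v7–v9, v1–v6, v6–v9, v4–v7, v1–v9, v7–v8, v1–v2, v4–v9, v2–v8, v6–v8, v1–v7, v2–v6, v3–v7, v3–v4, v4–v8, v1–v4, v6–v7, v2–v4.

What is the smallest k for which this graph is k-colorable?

v1, v6, v7, v9 are mutually adjacent (a clique of size 4), so at least 4 colors are needed.
One proper 4-coloring: v1=3, v2=2, v3=3, v4=1, v5=1, v6=1, v7=2, v8=3, v9=4. Every edge joins two different colors.

4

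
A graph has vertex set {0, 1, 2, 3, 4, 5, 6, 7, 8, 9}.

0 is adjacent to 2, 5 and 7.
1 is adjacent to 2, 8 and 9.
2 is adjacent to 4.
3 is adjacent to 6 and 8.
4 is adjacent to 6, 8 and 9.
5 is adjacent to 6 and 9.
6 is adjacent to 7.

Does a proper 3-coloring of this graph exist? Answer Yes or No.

The chromatic number is 3. The cycle 5-6-4-2-0-5 has odd length 5, so it cannot be 2-colored; at least 3 colors are needed.
3 colors suffice: color a → {1, 3, 4, 5, 7}; color b → {2, 6, 8, 9}; color c → {0}.
That is already a proper 3-coloring.

Yes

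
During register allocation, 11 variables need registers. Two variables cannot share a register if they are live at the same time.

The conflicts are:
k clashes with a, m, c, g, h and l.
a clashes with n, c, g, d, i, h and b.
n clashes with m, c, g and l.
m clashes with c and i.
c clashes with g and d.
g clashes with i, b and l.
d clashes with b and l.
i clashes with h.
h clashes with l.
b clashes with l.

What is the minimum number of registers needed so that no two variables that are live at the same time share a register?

4

k, a, c, g all conflict with each other, so at least 4 registers are needed.
4 registers suffice: register 1 → {a, m, l}; register 2 → {g, d, h}; register 3 → {c, i, b}; register 4 → {k, n}. No two conflicting variables share a register.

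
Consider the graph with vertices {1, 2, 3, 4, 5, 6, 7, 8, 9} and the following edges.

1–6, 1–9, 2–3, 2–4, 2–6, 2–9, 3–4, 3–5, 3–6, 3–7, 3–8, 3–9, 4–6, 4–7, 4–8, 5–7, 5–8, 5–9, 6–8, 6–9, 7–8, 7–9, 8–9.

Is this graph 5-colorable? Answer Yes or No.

Yes

The chromatic number is 5. 3, 5, 7, 8, 9 are pairwise adjacent (a clique of size 5), so at least 5 colors are needed.
5 colors suffice: color red → {1, 3}; color blue → {4, 9}; color green → {2, 8}; color yellow → {6, 7}; color purple → {5}.
That is already a proper 5-coloring.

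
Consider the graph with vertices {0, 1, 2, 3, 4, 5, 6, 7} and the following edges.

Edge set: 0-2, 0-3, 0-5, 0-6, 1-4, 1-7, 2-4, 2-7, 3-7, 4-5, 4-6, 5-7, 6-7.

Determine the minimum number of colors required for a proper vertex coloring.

2

2 and 4 are adjacent, so at least 2 colors are needed.
A valid assignment using 2 colors: 0=a, 1=b, 2=b, 3=b, 4=a, 5=b, 6=b, 7=a. Each edge has distinct colors on its endpoints.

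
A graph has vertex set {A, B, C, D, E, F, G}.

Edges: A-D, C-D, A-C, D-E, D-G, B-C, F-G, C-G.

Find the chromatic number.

3

C, D, G are mutually adjacent, so at least 3 colors are needed.
3 colors suffice: color 1 → {C, E, F}; color 2 → {B, D}; color 3 → {A, G}. Each edge has distinct colors on its endpoints.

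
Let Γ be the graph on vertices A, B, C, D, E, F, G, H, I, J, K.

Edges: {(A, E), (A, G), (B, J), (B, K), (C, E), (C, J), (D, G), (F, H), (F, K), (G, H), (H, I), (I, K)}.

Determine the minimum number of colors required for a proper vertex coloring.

The cycle B-J-C-E-A-G-H-I-K-B has odd length 9, so it cannot be 2-colored; at least 3 colors are needed.
3 colors suffice: color 1 → {A, C, D, H, K}; color 2 → {B, E, F, G, I}; color 3 → {J}. Each edge has distinct colors on its endpoints.

3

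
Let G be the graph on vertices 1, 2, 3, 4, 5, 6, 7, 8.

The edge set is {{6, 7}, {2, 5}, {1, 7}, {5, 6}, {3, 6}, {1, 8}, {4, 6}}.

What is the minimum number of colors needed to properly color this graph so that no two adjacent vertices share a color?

4 and 6 are adjacent, so at least 2 colors are needed.
2 colors suffice: color red → {1, 2, 6}; color blue → {3, 4, 5, 7, 8}. Each edge has distinct colors on its endpoints.

2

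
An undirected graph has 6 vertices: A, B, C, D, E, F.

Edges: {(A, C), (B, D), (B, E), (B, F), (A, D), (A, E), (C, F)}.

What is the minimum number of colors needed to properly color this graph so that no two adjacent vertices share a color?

3

The cycle D-A-C-F-B-D has odd length 5, so it cannot be 2-colored; at least 3 colors are needed.
A valid assignment using 3 colors: A=red, B=red, C=blue, D=blue, E=blue, F=green. Every edge joins two different colors.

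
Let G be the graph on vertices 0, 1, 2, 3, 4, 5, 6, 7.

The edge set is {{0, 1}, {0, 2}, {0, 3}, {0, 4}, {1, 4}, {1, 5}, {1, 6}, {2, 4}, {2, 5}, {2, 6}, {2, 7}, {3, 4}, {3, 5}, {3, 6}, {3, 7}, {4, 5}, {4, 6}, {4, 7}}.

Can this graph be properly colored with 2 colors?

No

3, 4, 5 are pairwise adjacent, so at least 3 colors are needed.
So 2 colors are not enough.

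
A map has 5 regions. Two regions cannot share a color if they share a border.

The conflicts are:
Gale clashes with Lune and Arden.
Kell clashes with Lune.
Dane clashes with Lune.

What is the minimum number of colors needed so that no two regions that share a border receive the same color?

2

Kell and Lune conflict, so at least 2 colors are needed.
2 colors suffice: color 1 → {Lune, Arden}; color 2 → {Gale, Kell, Dane}. Each listed conflict is separated.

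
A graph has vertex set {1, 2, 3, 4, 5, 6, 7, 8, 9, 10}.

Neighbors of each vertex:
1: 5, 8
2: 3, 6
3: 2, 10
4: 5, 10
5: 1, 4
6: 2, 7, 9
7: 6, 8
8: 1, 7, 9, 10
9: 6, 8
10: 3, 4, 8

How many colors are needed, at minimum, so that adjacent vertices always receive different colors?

3

The cycle 10-4-5-1-8-10 has odd length 5, so it cannot be 2-colored; at least 3 colors are needed.
3 colors suffice: color red → {3, 5, 6, 8}; color blue → {1, 2, 7, 9, 10}; color green → {4}. Each edge has distinct colors on its endpoints.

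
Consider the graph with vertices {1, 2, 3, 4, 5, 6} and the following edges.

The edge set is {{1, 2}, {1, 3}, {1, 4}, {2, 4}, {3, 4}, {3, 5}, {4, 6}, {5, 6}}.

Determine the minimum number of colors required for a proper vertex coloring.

1, 3, 4 are pairwise adjacent, so at least 3 colors are needed.
3 colors suffice: color a → {4, 5}; color b → {1, 6}; color c → {2, 3}. Each edge has distinct colors on its endpoints.

3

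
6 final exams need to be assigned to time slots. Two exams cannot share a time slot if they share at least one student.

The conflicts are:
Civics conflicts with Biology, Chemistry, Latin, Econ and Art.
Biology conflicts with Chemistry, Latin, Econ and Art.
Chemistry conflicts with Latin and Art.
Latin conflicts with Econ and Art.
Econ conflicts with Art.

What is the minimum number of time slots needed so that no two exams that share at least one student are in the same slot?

5

Civics, Biology, Latin, Econ, Art all conflict with each other, so at least 5 time slots are needed.
5 time slots suffice: time slot 1 → {Latin}; time slot 2 → {Biology}; time slot 3 → {Civics}; time slot 4 → {Art}; time slot 5 → {Chemistry, Econ}. Each listed conflict is separated.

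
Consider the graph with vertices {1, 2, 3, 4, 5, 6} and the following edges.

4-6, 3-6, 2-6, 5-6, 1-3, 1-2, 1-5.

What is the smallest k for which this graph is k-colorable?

2

1 and 2 are adjacent, so at least 2 colors are needed.
2 colors suffice: color red → {1, 6}; color blue → {2, 3, 4, 5}. Each edge has distinct colors on its endpoints.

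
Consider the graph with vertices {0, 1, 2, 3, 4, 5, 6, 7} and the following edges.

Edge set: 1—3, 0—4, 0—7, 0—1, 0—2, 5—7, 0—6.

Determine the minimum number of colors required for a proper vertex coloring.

2

0 and 1 are adjacent, so at least 2 colors are needed.
One proper 2-coloring: 0=a, 1=b, 2=b, 3=a, 4=b, 5=a, 6=b, 7=b. No two adjacent vertices share a color.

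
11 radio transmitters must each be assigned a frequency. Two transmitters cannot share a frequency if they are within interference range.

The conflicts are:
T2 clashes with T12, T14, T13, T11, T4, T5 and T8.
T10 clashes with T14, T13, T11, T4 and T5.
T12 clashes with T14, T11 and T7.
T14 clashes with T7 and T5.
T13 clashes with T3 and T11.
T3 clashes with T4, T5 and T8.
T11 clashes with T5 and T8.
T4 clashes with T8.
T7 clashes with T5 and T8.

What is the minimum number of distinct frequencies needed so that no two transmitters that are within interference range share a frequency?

T12, T14, T7 are mutually in conflict, so at least 3 frequencies are needed.
Using 3 frequencies: T2=1, T10=1, T12=3, T14=2, T13=3, T3=1, T11=2, T4=2, T7=1, T5=3, T8=3. Each listed conflict is separated.

3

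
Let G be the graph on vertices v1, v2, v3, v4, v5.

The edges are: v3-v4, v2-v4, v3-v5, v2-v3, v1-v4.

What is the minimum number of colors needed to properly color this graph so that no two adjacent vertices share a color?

3

v2, v3, v4 are pairwise adjacent, so at least 3 colors are needed.
A valid assignment using 3 colors: v1=1, v2=3, v3=1, v4=2, v5=2. No two adjacent vertices share a color.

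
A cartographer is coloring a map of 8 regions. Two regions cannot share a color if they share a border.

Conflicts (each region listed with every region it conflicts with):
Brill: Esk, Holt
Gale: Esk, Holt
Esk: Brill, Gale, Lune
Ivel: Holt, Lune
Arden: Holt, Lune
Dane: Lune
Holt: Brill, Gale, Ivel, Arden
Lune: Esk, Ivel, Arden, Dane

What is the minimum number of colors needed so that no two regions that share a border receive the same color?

The cycle Lune-Esk-Brill-Holt-Ivel-Lune has odd length 5, so it cannot be 2-colored; at least 3 colors are needed.
3 colors suffice: Brill=3, Gale=3, Esk=2, Ivel=2, Arden=2, Dane=2, Holt=1, Lune=1. No two conflicting regions share a color.

3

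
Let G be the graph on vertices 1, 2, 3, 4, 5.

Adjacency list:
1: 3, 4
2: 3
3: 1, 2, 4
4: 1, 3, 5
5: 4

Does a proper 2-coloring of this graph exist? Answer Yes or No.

No

1, 3, 4 form a triangle, so at least 3 colors are needed.
So 2 colors are not enough.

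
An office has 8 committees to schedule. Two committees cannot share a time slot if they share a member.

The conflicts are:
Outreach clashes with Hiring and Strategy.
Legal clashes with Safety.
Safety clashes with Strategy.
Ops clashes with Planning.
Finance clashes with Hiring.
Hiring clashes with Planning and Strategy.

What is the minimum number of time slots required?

3

Outreach, Hiring, Strategy are mutually in conflict, so at least 3 time slots are needed.
3 time slots suffice: time slot 1 → {Safety, Ops, Hiring}; time slot 2 → {Legal, Finance, Planning, Strategy}; time slot 3 → {Outreach}. Each listed conflict is separated.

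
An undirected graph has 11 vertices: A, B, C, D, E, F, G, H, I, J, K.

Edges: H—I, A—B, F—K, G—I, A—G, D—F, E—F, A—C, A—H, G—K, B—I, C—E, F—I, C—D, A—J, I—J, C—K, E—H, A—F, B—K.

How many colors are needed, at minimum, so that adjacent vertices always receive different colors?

I and J are adjacent, so at least 2 colors are needed.
2 colors suffice: color 1 → {A, D, E, I, K}; color 2 → {B, C, F, G, H, J}. Every edge joins two different colors.

2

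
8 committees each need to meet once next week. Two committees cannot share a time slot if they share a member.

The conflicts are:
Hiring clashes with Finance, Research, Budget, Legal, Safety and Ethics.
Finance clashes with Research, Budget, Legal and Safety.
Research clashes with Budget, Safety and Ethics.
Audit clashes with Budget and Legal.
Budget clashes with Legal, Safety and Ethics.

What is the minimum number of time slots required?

Hiring, Finance, Research, Budget, Safety pairwise conflict, so at least 5 time slots are needed.
5 time slots suffice: time slot 1 → {Budget}; time slot 2 → {Hiring, Audit}; time slot 3 → {Research, Legal}; time slot 4 → {Finance, Ethics}; time slot 5 → {Safety}. No two conflicting committees share a time slot.

5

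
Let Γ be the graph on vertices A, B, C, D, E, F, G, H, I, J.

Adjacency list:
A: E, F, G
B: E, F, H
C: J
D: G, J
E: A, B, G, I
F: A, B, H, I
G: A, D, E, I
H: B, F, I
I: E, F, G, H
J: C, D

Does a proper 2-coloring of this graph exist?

No

A, E, G form a triangle, so at least 3 colors are needed.
So 2 colors are not enough.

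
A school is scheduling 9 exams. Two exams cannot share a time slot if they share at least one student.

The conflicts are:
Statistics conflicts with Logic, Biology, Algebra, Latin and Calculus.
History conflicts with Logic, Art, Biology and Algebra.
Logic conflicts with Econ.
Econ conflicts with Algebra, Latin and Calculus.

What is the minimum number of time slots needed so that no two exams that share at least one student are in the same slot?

2

History and Biology conflict, so at least 2 time slots are needed.
2 time slots suffice: time slot 1 → {Statistics, History, Econ}; time slot 2 → {Logic, Art, Biology, Algebra, Latin, Calculus}. Each listed conflict is separated.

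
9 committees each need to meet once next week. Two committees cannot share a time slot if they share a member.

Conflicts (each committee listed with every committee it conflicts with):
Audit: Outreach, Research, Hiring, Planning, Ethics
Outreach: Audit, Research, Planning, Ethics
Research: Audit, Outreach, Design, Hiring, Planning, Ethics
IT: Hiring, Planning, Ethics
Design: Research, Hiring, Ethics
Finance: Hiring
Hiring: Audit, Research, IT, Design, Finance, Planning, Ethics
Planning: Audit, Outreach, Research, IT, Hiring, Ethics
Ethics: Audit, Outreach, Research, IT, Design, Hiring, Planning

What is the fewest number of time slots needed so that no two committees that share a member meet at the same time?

5

Audit, Outreach, Research, Planning, Ethics all conflict with each other, so at least 5 time slots are needed.
5 time slots suffice: time slot 1 → {Outreach, Hiring}; time slot 2 → {Finance, Ethics}; time slot 3 → {Design, Planning}; time slot 4 → {Research, IT}; time slot 5 → {Audit}. No two conflicting committees share a time slot.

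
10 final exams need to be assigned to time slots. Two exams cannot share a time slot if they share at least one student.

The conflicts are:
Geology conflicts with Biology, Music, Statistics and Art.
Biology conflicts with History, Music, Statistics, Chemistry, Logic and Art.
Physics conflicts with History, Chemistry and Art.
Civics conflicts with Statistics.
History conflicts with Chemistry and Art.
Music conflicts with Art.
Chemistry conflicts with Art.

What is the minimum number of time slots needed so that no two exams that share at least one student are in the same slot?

Biology, History, Chemistry, Art all conflict with each other, so at least 4 time slots are needed.
A valid assignment using 4 time slots: Geology=3, Biology=1, Physics=1, Civics=1, History=3, Music=4, Statistics=2, Chemistry=4, Logic=2, Art=2. Every pair that conflicts lands in different time slots.

4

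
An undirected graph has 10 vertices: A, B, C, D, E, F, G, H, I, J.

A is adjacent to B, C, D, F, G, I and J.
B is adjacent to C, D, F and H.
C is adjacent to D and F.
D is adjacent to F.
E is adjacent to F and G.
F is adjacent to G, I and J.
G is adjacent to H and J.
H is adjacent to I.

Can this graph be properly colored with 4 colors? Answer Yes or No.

A, B, C, D, F are mutually adjacent (a clique of size 5), so at least 5 colors are needed.
So 4 colors are not enough.

No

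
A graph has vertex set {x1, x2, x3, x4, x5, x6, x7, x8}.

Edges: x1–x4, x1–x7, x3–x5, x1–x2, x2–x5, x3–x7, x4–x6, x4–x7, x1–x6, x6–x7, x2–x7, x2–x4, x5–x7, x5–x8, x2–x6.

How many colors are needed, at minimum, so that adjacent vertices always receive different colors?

5

x1, x2, x4, x6, x7 form a clique, so at least 5 colors are needed.
5 colors suffice: color 1 → {x7, x8}; color 2 → {x2, x3}; color 3 → {x5, x6}; color 4 → {x1}; color 5 → {x4}. Every edge joins two different colors.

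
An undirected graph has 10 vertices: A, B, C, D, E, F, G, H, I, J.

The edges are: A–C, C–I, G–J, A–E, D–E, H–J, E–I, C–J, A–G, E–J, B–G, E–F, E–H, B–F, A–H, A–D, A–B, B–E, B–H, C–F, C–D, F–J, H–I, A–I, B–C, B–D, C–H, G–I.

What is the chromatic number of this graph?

4

A, B, D, E form a clique, so at least 4 colors are needed.
4 colors suffice: color red → {B, I, J}; color blue → {C, E, G}; color green → {A, F}; color yellow → {D, H}. Each edge has distinct colors on its endpoints.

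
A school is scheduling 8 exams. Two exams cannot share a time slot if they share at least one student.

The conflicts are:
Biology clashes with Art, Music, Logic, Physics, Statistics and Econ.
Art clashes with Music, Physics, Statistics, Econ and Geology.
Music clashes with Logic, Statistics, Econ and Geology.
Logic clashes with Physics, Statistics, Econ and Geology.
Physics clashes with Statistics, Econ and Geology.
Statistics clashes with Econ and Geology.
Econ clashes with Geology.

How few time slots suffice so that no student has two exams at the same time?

5

Logic, Physics, Statistics, Econ, Geology are mutually in conflict, so at least 5 time slots are needed.
5 time slots suffice: time slot 1 → {Statistics}; time slot 2 → {Econ}; time slot 3 → {Music, Physics}; time slot 4 → {Biology, Geology}; time slot 5 → {Art, Logic}. No two conflicting exams share a time slot.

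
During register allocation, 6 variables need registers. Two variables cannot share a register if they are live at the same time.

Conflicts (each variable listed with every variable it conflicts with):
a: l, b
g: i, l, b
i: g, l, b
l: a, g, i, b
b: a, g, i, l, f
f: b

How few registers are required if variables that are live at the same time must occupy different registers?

4

g, i, l, b all conflict with each other, so at least 4 registers are needed.
4 registers suffice: register 1 → {b}; register 2 → {l, f}; register 3 → {a, g}; register 4 → {i}. Each listed conflict is separated.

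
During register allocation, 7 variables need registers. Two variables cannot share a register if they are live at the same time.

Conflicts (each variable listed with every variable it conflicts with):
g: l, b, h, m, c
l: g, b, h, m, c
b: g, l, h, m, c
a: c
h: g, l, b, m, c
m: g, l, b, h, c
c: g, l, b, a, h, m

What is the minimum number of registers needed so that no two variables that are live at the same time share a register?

g, l, b, h, m, c all conflict with each other, so at least 6 registers are needed.
A valid assignment using 6 registers: g=5, l=4, b=2, a=2, h=3, m=6, c=1. Every pair that conflicts lands in different registers.

6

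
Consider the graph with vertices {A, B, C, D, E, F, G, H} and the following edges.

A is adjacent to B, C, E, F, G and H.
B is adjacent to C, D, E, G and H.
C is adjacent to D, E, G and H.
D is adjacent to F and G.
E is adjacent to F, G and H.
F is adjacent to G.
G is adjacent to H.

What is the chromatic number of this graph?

6

A, B, C, E, G, H are pairwise adjacent (a clique of size 6), so at least 6 colors are needed.
One proper 6-coloring: A=2, B=5, C=3, D=2, E=4, F=3, G=1, H=6. No two adjacent vertices share a color.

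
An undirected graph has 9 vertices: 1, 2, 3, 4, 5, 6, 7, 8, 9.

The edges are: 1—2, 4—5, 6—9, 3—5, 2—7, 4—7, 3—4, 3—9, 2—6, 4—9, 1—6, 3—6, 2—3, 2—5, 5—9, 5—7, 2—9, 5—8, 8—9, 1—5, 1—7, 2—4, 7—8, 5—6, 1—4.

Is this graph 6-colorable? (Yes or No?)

Yes

The chromatic number is 5. 2, 3, 4, 5, 9 form a clique, so at least 5 colors are needed.
A valid assignment using 5 colors: 1=e, 2=b, 3=e, 4=c, 5=a, 6=c, 7=d, 8=b, 9=d.
Since 6 ≥ 5, a proper 6-coloring certainly exists.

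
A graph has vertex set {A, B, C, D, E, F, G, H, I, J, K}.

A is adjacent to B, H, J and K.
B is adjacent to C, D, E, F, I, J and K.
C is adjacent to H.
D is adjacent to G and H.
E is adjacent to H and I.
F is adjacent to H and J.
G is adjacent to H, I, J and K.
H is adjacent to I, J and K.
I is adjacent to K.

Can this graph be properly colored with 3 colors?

No

G, H, I, K form a clique, so at least 4 colors are needed.
So 3 colors are not enough.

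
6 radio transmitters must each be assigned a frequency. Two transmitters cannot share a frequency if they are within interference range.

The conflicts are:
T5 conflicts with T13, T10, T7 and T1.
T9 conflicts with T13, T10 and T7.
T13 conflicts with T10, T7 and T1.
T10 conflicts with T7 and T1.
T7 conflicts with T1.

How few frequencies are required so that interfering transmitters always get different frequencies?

T5, T13, T10, T7, T1 pairwise conflict, so at least 5 frequencies are needed.
5 frequencies suffice: frequency 1 → {T13}; frequency 2 → {T10}; frequency 3 → {T7}; frequency 4 → {T9, T1}; frequency 5 → {T5}. Every pair that conflicts lands in different frequencies.

5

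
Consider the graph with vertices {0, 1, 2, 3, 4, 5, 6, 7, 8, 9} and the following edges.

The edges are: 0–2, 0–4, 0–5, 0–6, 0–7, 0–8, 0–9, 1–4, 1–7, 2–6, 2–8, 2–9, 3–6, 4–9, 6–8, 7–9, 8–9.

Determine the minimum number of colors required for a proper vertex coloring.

4

0, 2, 6, 8 are pairwise adjacent (a clique of size 4), so at least 4 colors are needed.
4 colors suffice: color red → {0, 1, 3}; color blue → {5, 6, 9}; color green → {2, 4, 7}; color yellow → {8}. Each edge has distinct colors on its endpoints.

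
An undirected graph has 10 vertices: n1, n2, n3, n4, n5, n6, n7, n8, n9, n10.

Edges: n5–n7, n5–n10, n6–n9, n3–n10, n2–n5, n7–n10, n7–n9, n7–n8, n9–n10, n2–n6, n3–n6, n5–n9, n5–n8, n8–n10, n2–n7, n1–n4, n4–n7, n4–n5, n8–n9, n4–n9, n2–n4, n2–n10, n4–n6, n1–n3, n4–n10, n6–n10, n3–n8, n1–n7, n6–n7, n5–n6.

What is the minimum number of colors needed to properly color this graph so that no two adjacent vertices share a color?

6

n2, n4, n5, n6, n7, n10 are pairwise adjacent (a clique of size 6), so at least 6 colors are needed.
6 colors suffice: color 1 → {n1, n10}; color 2 → {n3, n7}; color 3 → {n4, n8}; color 4 → {n6}; color 5 → {n5}; color 6 → {n2, n9}. No two adjacent vertices share a color.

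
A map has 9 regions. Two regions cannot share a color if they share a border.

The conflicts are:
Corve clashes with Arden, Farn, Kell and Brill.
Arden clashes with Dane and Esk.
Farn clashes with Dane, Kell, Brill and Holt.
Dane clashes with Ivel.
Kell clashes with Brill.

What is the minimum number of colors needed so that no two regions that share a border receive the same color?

Corve, Farn, Kell, Brill pairwise conflict, so at least 4 colors are needed.
4 colors suffice: color 1 → {Arden, Farn, Ivel}; color 2 → {Corve, Dane, Esk, Holt}; color 3 → {Brill}; color 4 → {Kell}. Each listed conflict is separated.

4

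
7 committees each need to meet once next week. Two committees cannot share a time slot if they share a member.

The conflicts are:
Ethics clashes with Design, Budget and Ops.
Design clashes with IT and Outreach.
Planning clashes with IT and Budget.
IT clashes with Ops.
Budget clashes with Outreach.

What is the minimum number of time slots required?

The cycle IT-Planning-Budget-Ethics-Design-IT has odd length 5, so it cannot be 2-colored; at least 3 time slots are needed.
A valid assignment using 3 time slots: Ethics=2, Design=3, Planning=2, IT=1, Budget=1, Outreach=2, Ops=3. No two conflicting committees share a time slot.

3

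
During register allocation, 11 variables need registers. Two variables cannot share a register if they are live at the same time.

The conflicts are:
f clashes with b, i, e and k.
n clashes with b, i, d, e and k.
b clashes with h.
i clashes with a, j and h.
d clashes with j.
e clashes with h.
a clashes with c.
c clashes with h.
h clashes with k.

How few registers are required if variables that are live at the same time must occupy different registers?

2

f and k conflict, so at least 2 registers are needed.
2 registers suffice: f=2, n=2, b=1, i=1, d=1, e=1, a=2, c=1, j=2, h=2, k=1. No two conflicting variables share a register.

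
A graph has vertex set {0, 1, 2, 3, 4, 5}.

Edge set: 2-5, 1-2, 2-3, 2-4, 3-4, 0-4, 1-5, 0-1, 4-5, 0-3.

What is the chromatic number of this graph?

1, 2, 5 form a triangle, so at least 3 colors are needed.
3 colors suffice: color red → {0, 2}; color blue → {1, 4}; color green → {3, 5}. No two adjacent vertices share a color.

3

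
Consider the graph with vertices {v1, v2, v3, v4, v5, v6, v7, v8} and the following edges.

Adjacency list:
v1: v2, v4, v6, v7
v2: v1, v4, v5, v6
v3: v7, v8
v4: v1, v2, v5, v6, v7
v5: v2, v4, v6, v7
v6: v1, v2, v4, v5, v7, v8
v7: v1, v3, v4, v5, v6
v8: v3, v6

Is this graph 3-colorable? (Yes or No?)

No

v1, v2, v4, v6 are pairwise adjacent (a clique of size 4), so at least 4 colors are needed.
So 3 colors are not enough.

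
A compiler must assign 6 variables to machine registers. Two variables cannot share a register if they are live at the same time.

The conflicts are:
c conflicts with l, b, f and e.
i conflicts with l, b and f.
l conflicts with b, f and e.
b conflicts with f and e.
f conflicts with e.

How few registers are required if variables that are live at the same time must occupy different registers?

c, l, b, f, e pairwise conflict, so at least 5 registers are needed.
Using 5 registers: c=4, i=4, l=2, b=1, f=3, e=5. Each listed conflict is separated.

5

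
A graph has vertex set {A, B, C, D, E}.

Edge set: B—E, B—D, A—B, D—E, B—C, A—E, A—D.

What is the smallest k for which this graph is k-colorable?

A, B, D, E form a clique, so at least 4 colors are needed.
4 colors suffice: A=2, B=1, C=2, D=3, E=4. No two adjacent vertices share a color.

4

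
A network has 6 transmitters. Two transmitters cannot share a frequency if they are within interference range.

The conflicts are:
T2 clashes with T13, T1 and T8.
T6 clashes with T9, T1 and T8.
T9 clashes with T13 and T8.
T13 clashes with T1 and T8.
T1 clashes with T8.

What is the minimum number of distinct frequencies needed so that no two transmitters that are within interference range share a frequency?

T2, T13, T1, T8 are mutually in conflict, so at least 4 frequencies are needed.
4 frequencies suffice: frequency 1 → {T8}; frequency 2 → {T6, T13}; frequency 3 → {T9, T1}; frequency 4 → {T2}. No two conflicting transmitters share a frequency.

4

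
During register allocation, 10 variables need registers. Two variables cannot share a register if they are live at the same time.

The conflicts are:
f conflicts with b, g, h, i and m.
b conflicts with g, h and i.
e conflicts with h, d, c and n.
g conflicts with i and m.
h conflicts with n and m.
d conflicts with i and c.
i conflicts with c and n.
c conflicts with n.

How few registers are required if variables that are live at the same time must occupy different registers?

4

f, b, g, i are mutually in conflict, so at least 4 registers are needed.
A valid assignment using 4 registers: f=2, b=3, e=2, g=4, h=1, d=3, i=1, c=4, n=3, m=3. No two conflicting variables share a register.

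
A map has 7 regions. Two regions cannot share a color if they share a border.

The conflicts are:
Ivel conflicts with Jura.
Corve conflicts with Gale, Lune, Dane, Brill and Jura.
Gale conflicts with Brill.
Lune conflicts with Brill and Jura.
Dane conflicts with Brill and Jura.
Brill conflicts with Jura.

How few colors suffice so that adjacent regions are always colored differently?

Corve, Lune, Brill, Jura pairwise conflict, so at least 4 colors are needed.
4 colors suffice: color 1 → {Ivel, Brill}; color 2 → {Corve}; color 3 → {Gale, Jura}; color 4 → {Lune, Dane}. No two conflicting regions share a color.

4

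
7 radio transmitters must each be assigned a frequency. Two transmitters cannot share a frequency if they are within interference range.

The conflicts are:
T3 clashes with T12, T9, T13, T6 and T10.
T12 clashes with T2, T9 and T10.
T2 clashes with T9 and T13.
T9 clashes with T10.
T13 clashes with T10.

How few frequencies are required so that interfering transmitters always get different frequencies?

4

T3, T12, T9, T10 all conflict with each other, so at least 4 frequencies are needed.
Using 4 frequencies: T3=1, T12=3, T2=1, T9=4, T13=3, T6=2, T10=2. Every pair that conflicts lands in different frequencies.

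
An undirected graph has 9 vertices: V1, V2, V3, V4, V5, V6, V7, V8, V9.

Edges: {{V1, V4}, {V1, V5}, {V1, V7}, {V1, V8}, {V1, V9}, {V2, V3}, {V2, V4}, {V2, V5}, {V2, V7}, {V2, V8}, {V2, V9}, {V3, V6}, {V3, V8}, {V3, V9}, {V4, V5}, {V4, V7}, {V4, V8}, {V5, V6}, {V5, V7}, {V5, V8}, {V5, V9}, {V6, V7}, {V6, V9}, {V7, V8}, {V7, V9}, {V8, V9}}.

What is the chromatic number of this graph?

V1, V5, V7, V8, V9 form a clique, so at least 5 colors are needed.
5 colors suffice: color R → {V6, V8}; color B → {V4, V9}; color G → {V3, V5}; color Y → {V7}; color P → {V1, V2}. Every edge joins two different colors.

5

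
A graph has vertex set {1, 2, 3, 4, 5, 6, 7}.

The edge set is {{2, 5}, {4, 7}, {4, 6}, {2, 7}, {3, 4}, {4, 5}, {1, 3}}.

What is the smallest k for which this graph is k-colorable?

2

2 and 5 are adjacent, so at least 2 colors are needed.
A valid assignment using 2 colors: 1=red, 2=red, 3=blue, 4=red, 5=blue, 6=blue, 7=blue. Each edge has distinct colors on its endpoints.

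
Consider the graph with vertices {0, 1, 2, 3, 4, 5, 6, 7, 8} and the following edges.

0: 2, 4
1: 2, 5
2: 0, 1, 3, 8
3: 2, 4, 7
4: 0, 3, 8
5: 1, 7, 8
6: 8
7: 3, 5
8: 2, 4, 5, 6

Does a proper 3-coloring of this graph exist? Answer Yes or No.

Yes

The chromatic number is 3. The cycle 5-8-2-3-7-5 has odd length 5, so it cannot be 2-colored; at least 3 colors are needed.
3 colors suffice: color a → {2, 4, 5, 6}; color b → {0, 1, 3, 8}; color c → {7}.
That is already a proper 3-coloring.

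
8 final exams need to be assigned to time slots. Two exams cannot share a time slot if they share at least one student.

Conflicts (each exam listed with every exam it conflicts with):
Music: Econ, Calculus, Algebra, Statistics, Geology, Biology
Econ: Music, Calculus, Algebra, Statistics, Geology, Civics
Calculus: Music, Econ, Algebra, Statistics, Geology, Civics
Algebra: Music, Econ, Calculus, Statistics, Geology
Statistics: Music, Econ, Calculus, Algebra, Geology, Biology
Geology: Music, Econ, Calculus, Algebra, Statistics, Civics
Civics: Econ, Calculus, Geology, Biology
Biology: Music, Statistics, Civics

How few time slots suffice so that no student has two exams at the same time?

Music, Econ, Calculus, Algebra, Statistics, Geology all conflict with each other, so at least 6 time slots are needed.
6 time slots suffice: Music=1, Econ=4, Calculus=5, Algebra=6, Statistics=3, Geology=2, Civics=1, Biology=2. Each listed conflict is separated.

6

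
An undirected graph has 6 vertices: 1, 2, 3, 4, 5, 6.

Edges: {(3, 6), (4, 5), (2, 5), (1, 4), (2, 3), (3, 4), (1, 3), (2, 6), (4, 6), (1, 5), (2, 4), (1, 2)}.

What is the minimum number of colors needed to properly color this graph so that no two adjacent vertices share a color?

1, 2, 4, 5 form a clique, so at least 4 colors are needed.
One proper 4-coloring: 1=d, 2=a, 3=c, 4=b, 5=c, 6=d. Each edge has distinct colors on its endpoints.

4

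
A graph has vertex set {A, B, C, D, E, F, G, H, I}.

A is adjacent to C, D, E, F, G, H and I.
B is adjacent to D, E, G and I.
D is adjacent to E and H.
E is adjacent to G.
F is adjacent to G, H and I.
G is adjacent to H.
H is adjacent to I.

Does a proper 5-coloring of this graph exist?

The chromatic number is 4. A, F, H, I are mutually adjacent (a clique of size 4), so at least 4 colors are needed.
4 colors suffice: A=red, B=red, C=blue, D=green, E=blue, F=yellow, G=green, H=blue, I=green.
Since 5 ≥ 4, a proper 5-coloring certainly exists.

Yes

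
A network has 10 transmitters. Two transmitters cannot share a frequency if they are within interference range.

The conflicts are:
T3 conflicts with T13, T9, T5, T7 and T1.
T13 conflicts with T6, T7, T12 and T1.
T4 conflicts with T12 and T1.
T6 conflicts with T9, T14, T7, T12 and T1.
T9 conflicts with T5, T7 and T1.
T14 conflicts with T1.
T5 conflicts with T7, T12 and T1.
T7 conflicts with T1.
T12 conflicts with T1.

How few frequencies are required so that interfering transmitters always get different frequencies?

T3, T9, T5, T7, T1 are mutually in conflict, so at least 5 frequencies are needed.
5 frequencies suffice: frequency 1 → {T1}; frequency 2 → {T3, T4, T6}; frequency 3 → {T14, T7, T12}; frequency 4 → {T13, T9}; frequency 5 → {T5}. Every pair that conflicts lands in different frequencies.

5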